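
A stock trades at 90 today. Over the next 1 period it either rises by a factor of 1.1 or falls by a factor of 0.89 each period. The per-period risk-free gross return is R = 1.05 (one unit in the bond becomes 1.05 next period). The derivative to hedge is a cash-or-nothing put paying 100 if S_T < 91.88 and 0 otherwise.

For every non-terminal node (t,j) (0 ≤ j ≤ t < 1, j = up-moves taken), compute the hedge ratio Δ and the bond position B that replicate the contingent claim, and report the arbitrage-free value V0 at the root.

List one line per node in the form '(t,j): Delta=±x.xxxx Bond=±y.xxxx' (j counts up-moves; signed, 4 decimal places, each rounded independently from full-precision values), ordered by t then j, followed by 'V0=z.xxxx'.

Since d<R<u, set p* = (R−d)/(u−d) = 0.7619; price each node as the discounted p*-expectation of its children.
Terminal payoffs: V(1,0)=100.0000, V(1,1)=0.0000
Node (0,0) S=90.0000: V=(p*·0.0000+(1−p*)·100.0000)/1.05=22.6757; Δ=(0.0000−100.0000)/(99.0000−80.1000)=-5.2910; B=V−Δ·S=498.8662
Root portfolio cost Δ·90+B reproduces V0=22.6757.

(0,0): Delta=-5.2910 Bond=498.8662
V0=22.6757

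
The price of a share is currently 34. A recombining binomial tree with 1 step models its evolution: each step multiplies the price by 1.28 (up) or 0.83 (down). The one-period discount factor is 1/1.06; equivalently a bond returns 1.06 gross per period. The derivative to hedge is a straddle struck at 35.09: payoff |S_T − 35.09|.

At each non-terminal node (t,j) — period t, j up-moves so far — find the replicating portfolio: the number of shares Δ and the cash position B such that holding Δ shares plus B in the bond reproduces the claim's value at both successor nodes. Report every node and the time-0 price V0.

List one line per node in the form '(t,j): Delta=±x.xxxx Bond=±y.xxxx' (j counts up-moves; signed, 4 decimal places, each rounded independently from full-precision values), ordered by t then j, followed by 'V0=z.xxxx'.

(0,0): Delta=0.1020 Bond=3.7667
V0=7.2333

Risk-neutral probability p* = (R−d)/(u−d) = (1.06−0.83)/(1.28−0.83) = 0.5111.
At expiry t=1: V(1,0)=6.8700, V(1,1)=8.4300
  t=0,j=0: stock 34.0000 → up 43.5200 (V=8.4300), down 28.2200 (V=6.8700). Price 7.2333; hedge Δ=0.1020, bond B=3.7667.
Root portfolio cost Δ·34+B reproduces V0=7.2333.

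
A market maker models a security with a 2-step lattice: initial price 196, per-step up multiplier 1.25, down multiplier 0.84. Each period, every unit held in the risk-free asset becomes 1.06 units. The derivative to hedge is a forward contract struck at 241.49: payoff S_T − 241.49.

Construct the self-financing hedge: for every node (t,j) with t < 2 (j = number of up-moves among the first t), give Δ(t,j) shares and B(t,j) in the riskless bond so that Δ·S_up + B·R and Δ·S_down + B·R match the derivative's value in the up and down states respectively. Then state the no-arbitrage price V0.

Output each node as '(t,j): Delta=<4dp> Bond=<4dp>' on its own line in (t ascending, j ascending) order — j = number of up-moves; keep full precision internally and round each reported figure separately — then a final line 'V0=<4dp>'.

Under the risk-neutral measure, an up-move has probability p* = (R−d)/(u−d) = 0.5366 and values discount at R = 1.06.
Payoff layer (t=2): V(2,0)=-103.1924, V(2,1)=-35.6900, V(2,2)=64.7600
(1,0): S=164.6400. Δ = (V_up−V_dn)/(S_up−S_dn) = (-35.6900−-103.1924)/(205.8000−138.2976) = 1.0000. V = [p*·-35.6900 + (1−p*)·-103.1924]/1.06 = -63.1808. B = V − Δ·S = -227.8208.
(1,1): S=245.0000. Δ = (V_up−V_dn)/(S_up−S_dn) = (64.7600−-35.6900)/(306.2500−205.8000) = 1.0000. V = [p*·64.7600 + (1−p*)·-35.6900]/1.06 = 17.1792. B = V − Δ·S = -227.8208.
(0,0): S=196.0000. Δ = (V_up−V_dn)/(S_up−S_dn) = (17.1792−-63.1808)/(245.0000−164.6400) = 1.0000. V = [p*·17.1792 + (1−p*)·-63.1808]/1.06 = -18.9252. B = V − Δ·S = -214.9252.
Root portfolio cost Δ·196+B reproduces V0=-18.9252.

(0,0): Delta=1.0000 Bond=-214.9252
(1,0): Delta=1.0000 Bond=-227.8208
(1,1): Delta=1.0000 Bond=-227.8208
V0=-18.9252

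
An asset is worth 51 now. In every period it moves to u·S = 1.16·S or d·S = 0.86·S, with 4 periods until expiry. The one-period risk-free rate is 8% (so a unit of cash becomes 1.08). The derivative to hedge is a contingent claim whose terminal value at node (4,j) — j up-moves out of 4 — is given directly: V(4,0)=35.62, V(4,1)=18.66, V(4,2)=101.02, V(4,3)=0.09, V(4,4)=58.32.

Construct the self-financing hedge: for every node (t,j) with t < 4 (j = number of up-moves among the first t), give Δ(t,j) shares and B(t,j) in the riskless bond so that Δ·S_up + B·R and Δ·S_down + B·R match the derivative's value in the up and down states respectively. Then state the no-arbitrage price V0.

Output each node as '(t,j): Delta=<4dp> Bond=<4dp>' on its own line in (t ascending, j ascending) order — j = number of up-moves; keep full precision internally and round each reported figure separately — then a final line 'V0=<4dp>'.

(0,0): Delta=-0.4096 Bond=51.2489
(1,0): Delta=-1.5163 Bond=103.8893
(1,1): Delta=-0.1113 Bond=37.6977
(2,0): Delta=4.5720 Bond=-117.4480
(2,1): Delta=-3.1577 Bond=195.7090
(2,2): Delta=0.7100 Bond=-15.6485
(3,0): Delta=-1.7428 Bond=77.9988
(3,1): Delta=6.2744 Bond=-201.3321
(3,2): Delta=-5.7005 Bond=361.4377
(3,3): Delta=2.4383 Bond=-154.4778
V0=30.3579

Under the risk-neutral measure, an up-move has probability p* = (R−d)/(u−d) = 0.7333 and values discount at R = 1.08.
At expiry t=4: V(4,0)=35.6200, V(4,1)=18.6600, V(4,2)=101.0200, V(4,3)=0.0900, V(4,4)=58.3200
Node (3,0) S=32.4389: V=(p*·18.6600+(1−p*)·35.6200)/1.08=21.4654; Δ=(18.6600−35.6200)/(37.6291−27.8974)=-1.7428; B=V−Δ·S=77.9988
Node (3,1) S=43.7547: V=(p*·101.0200+(1−p*)·18.6600)/1.08=73.2012; Δ=(101.0200−18.6600)/(50.7555−37.6291)=6.2744; B=V−Δ·S=-201.3321
Node (3,2) S=59.0180: V=(p*·0.0900+(1−p*)·101.0200)/1.08=25.0043; Δ=(0.0900−101.0200)/(68.4609−50.7555)=-5.7005; B=V−Δ·S=361.4377
Node (3,3) S=79.6057: V=(p*·58.3200+(1−p*)·0.0900)/1.08=39.6222; Δ=(58.3200−0.0900)/(92.3426−68.4609)=2.4383; B=V−Δ·S=-154.4778
Node (2,0) S=37.7196: V=(p*·73.2012+(1−p*)·21.4654)/1.08=55.0046; Δ=(73.2012−21.4654)/(43.7547−32.4389)=4.5720; B=V−Δ·S=-117.4480
Node (2,1) S=50.8776: V=(p*·25.0043+(1−p*)·73.2012)/1.08=35.0526; Δ=(25.0043−73.2012)/(59.0180−43.7547)=-3.1577; B=V−Δ·S=195.7090
Node (2,2) S=68.6256: V=(p*·39.6222+(1−p*)·25.0043)/1.08=33.0779; Δ=(39.6222−25.0043)/(79.6057−59.0180)=0.7100; B=V−Δ·S=-15.6485
Node (1,0) S=43.8600: V=(p*·35.0526+(1−p*)·55.0046)/1.08=37.3826; Δ=(35.0526−55.0046)/(50.8776−37.7196)=-1.5163; B=V−Δ·S=103.8893
Node (1,1) S=59.1600: V=(p*·33.0779+(1−p*)·35.0526)/1.08=31.1153; Δ=(33.0779−35.0526)/(68.6256−50.8776)=-0.1113; B=V−Δ·S=37.6977
Node (0,0) S=51.0000: V=(p*·31.1153+(1−p*)·37.3826)/1.08=30.3579; Δ=(31.1153−37.3826)/(59.1600−43.8600)=-0.4096; B=V−Δ·S=51.2489
Self-financing check: at every node Δ·S+B equals the discounted successor values.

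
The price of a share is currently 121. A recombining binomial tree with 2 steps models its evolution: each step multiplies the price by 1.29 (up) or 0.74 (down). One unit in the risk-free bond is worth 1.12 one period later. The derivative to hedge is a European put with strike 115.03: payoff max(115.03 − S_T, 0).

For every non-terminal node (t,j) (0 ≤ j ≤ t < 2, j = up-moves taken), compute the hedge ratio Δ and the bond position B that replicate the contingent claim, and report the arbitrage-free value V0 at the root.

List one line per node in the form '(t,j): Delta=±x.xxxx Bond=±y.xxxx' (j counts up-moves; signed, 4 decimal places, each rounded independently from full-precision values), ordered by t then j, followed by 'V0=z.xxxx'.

Since d<R<u, set p* = (R−d)/(u−d) = 0.6909; price each node as the discounted p*-expectation of its children.
Terminal payoffs: V(2,0)=48.7704, V(2,1)=0.0000, V(2,2)=0.0000
  t=1,j=0: stock 89.5400 → up 115.5066 (V=0.0000), down 66.2596 (V=48.7704). Price 13.4594; hedge Δ=-0.9903, bond B=102.1328.
  t=1,j=1: stock 156.0900 → up 201.3561 (V=0.0000), down 115.5066 (V=0.0000). Price 0.0000; hedge Δ=0.0000, bond B=0.0000.
  t=0,j=0: stock 121.0000 → up 156.0900 (V=0.0000), down 89.5400 (V=13.4594). Price 3.7144; hedge Δ=-0.2022, bond B=28.1860.
Check: Δ(0,0)·S0 + B(0,0) = 3.7144 = V0.

(0,0): Delta=-0.2022 Bond=28.1860
(1,0): Delta=-0.9903 Bond=102.1328
(1,1): Delta=0.0000 Bond=0.0000
V0=3.7144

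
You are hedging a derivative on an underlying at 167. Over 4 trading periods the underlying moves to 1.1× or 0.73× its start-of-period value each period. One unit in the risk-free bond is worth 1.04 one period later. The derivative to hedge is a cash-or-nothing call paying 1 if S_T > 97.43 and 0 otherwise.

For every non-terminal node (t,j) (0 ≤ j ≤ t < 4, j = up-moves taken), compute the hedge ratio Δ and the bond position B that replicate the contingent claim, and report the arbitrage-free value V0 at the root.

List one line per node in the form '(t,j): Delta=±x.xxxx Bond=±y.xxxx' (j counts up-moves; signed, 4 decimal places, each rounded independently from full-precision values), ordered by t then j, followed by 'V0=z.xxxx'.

(0,0): Delta=0.0010 Bond=0.6832
(1,0): Delta=0.0056 Bond=0.1474
(1,1): Delta=0.0004 Bond=0.8195
(2,0): Delta=0.0245 Bond=-1.5283
(2,1): Delta=0.0031 Bond=0.4788
(2,2): Delta=0.0000 Bond=0.9246
(3,0): Delta=0.0000 Bond=0.0000
(3,1): Delta=0.0276 Bond=-1.8971
(3,2): Delta=0.0000 Bond=0.9615
(3,3): Delta=0.0000 Bond=0.9615
V0=0.8420

Risk-neutral probability p* = (R−d)/(u−d) = (1.04−0.73)/(1.1−0.73) = 0.8378.
Terminal payoffs: V(4,0)=0.0000, V(4,1)=0.0000, V(4,2)=1.0000, V(4,3)=1.0000, V(4,4)=1.0000
  t=3,j=0: stock 64.9658 → up 71.4624 (V=0.0000), down 47.4251 (V=0.0000). Price 0.0000; hedge Δ=0.0000, bond B=0.0000.
  t=3,j=1: stock 97.8937 → up 107.6831 (V=1.0000), down 71.4624 (V=0.0000). Price 0.8056; hedge Δ=0.0276, bond B=-1.8971.
  t=3,j=2: stock 147.5111 → up 162.2622 (V=1.0000), down 107.6831 (V=1.0000). Price 0.9615; hedge Δ=0.0000, bond B=0.9615.
  t=3,j=3: stock 222.2770 → up 244.5047 (V=1.0000), down 162.2622 (V=1.0000). Price 0.9615; hedge Δ=0.0000, bond B=0.9615.
  t=2,j=0: stock 88.9943 → up 97.8937 (V=0.8056), down 64.9658 (V=0.0000). Price 0.6490; hedge Δ=0.0245, bond B=-1.5283.
  t=2,j=1: stock 134.1010 → up 147.5111 (V=0.9615), down 97.8937 (V=0.8056). Price 0.9002; hedge Δ=0.0031, bond B=0.4788.
  t=2,j=2: stock 202.0700 → up 222.2770 (V=0.9615), down 147.5111 (V=0.9615). Price 0.9246; hedge Δ=0.0000, bond B=0.9246.
  t=1,j=0: stock 121.9100 → up 134.1010 (V=0.9002), down 88.9943 (V=0.6490). Price 0.8264; hedge Δ=0.0056, bond B=0.1474.
  t=1,j=1: stock 183.7000 → up 202.0700 (V=0.9246), down 134.1010 (V=0.9002). Price 0.8852; hedge Δ=0.0004, bond B=0.8195.
  t=0,j=0: stock 167.0000 → up 183.7000 (V=0.8852), down 121.9100 (V=0.8264). Price 0.8420; hedge Δ=0.0010, bond B=0.6832.
Check: Δ(0,0)·S0 + B(0,0) = 0.8420 = V0.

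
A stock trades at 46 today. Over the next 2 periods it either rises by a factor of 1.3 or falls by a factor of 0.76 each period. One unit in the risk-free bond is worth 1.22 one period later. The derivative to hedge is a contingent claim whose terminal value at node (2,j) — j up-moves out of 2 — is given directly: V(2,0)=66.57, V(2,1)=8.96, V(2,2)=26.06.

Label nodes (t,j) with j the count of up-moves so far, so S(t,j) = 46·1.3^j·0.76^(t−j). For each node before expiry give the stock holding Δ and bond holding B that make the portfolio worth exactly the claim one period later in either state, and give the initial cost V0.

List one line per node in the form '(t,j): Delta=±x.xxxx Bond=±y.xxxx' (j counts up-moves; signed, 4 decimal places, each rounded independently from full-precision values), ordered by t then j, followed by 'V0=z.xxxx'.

Since d<R<u, set p* = (R−d)/(u−d) = 0.8519; price each node as the discounted p*-expectation of its children.
Payoff layer (t=2): V(2,0)=66.5700, V(2,1)=8.9600, V(2,2)=26.0600
  t=1,j=0: stock 34.9600 → up 45.4480 (V=8.9600), down 26.5696 (V=66.5700). Price 14.3400; hedge Δ=-3.0516, bond B=121.0252.
  t=1,j=1: stock 59.8000 → up 77.7400 (V=26.0600), down 45.4480 (V=8.9600). Price 19.2842; hedge Δ=0.5295, bond B=-12.3825.
  t=0,j=0: stock 46.0000 → up 59.8000 (V=19.2842), down 34.9600 (V=14.3400). Price 15.2063; hedge Δ=0.1990, bond B=6.0505.
The time-0 hedge costs 15.2063, which is the no-arbitrage price.

(0,0): Delta=0.1990 Bond=6.0505
(1,0): Delta=-3.0516 Bond=121.0252
(1,1): Delta=0.5295 Bond=-12.3825
V0=15.2063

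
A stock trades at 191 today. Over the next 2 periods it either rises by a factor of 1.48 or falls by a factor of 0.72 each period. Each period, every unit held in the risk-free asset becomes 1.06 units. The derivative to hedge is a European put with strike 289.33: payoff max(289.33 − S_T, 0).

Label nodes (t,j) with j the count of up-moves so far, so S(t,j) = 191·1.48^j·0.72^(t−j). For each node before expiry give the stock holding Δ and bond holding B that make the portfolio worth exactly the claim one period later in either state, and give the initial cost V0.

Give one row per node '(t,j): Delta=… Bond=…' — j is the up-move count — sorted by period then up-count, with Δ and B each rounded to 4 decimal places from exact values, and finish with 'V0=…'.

The replicating-portfolio and risk-neutral prices coincide; use p* = (1.06−0.72)/(1.48−0.72) = 0.4474 for the latter.
Terminal values V(2,·): V(2,0)=190.3156, V(2,1)=85.8004, V(2,2)=0.0000
(1,0): S=137.5200. Δ = (V_up−V_dn)/(S_up−S_dn) = (85.8004−190.3156)/(203.5296−99.0144) = -1.0000. V = [p*·85.8004 + (1−p*)·190.3156]/1.06 = 135.4328. B = V − Δ·S = 272.9528.
(1,1): S=282.6800. Δ = (V_up−V_dn)/(S_up−S_dn) = (0.0000−85.8004)/(418.3664−203.5296) = -0.3994. V = [p*·0.0000 + (1−p*)·85.8004]/1.06 = 44.7321. B = V − Δ·S = 157.6273.
(0,0): S=191.0000. Δ = (V_up−V_dn)/(S_up−S_dn) = (44.7321−135.4328)/(282.6800−137.5200) = -0.6248. V = [p*·44.7321 + (1−p*)·135.4328]/1.06 = 89.4870. B = V − Δ·S = 208.8300.
Self-financing check: at every node Δ·S+B equals the discounted successor values.

(0,0): Delta=-0.6248 Bond=208.8300
(1,0): Delta=-1.0000 Bond=272.9528
(1,1): Delta=-0.3994 Bond=157.6273
V0=89.4870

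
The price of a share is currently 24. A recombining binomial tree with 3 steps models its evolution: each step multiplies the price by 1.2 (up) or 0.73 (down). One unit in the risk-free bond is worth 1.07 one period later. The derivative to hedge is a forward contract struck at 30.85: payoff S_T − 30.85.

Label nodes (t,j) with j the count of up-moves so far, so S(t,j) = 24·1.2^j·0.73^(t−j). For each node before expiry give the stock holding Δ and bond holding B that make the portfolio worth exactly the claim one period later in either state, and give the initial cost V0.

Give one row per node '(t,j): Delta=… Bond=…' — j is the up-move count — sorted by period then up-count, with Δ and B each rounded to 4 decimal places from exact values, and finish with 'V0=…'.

(0,0): Delta=1.0000 Bond=-25.1828
(1,0): Delta=1.0000 Bond=-26.9456
(1,1): Delta=1.0000 Bond=-26.9456
(2,0): Delta=1.0000 Bond=-28.8318
(2,1): Delta=1.0000 Bond=-28.8318
(2,2): Delta=1.0000 Bond=-28.8318
V0=-1.1828

The replicating-portfolio and risk-neutral prices coincide; use p* = (1.07−0.73)/(1.2−0.73) = 0.7234 for the latter.
Terminal values V(3,·): V(3,0)=-21.5136, V(3,1)=-15.5025, V(3,2)=-5.6212, V(3,3)=10.6220
Node (2,0) S=12.7896: V=(p*·-15.5025+(1−p*)·-21.5136)/1.07=-16.0422; Δ=(-15.5025−-21.5136)/(15.3475−9.3364)=1.0000; B=V−Δ·S=-28.8318
Node (2,1) S=21.0240: V=(p*·-5.6212+(1−p*)·-15.5025)/1.07=-7.8078; Δ=(-5.6212−-15.5025)/(25.2288−15.3475)=1.0000; B=V−Δ·S=-28.8318
Node (2,2) S=34.5600: V=(p*·10.6220+(1−p*)·-5.6212)/1.07=5.7282; Δ=(10.6220−-5.6212)/(41.4720−25.2288)=1.0000; B=V−Δ·S=-28.8318
Node (1,0) S=17.5200: V=(p*·-7.8078+(1−p*)·-16.0422)/1.07=-9.4256; Δ=(-7.8078−-16.0422)/(21.0240−12.7896)=1.0000; B=V−Δ·S=-26.9456
Node (1,1) S=28.8000: V=(p*·5.7282+(1−p*)·-7.8078)/1.07=1.8544; Δ=(5.7282−-7.8078)/(34.5600−21.0240)=1.0000; B=V−Δ·S=-26.9456
Node (0,0) S=24.0000: V=(p*·1.8544+(1−p*)·-9.4256)/1.07=-1.1828; Δ=(1.8544−-9.4256)/(28.8000−17.5200)=1.0000; B=V−Δ·S=-25.1828
Check: Δ(0,0)·S0 + B(0,0) = -1.1828 = V0.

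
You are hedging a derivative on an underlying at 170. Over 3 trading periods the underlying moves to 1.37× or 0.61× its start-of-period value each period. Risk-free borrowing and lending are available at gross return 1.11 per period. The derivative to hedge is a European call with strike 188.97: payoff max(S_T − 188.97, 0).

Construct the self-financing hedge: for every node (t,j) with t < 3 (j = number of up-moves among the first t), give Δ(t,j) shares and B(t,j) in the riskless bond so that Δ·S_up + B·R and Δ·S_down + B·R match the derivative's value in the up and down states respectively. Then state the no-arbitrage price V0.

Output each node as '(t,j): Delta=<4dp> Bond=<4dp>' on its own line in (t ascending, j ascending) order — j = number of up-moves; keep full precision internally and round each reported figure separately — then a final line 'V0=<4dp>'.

Under the risk-neutral measure, an up-move has probability p* = (R−d)/(u−d) = 0.6579 and values discount at R = 1.11.
Terminal payoffs: V(3,0)=0.0000, V(3,1)=0.0000, V(3,2)=5.6645, V(3,3)=248.1600
  t=2,j=0: stock 63.2570 → up 86.6621 (V=0.0000), down 38.5868 (V=0.0000). Price 0.0000; hedge Δ=0.0000, bond B=0.0000.
  t=2,j=1: stock 142.0690 → up 194.6345 (V=5.6645), down 86.6621 (V=0.0000). Price 3.3574; hedge Δ=0.0525, bond B=-4.0960.
  t=2,j=2: stock 319.0730 → up 437.1300 (V=248.1600), down 194.6345 (V=5.6645). Price 148.8298; hedge Δ=1.0000, bond B=-170.2432.
  t=1,j=0: stock 103.7000 → up 142.0690 (V=3.3574), down 63.2570 (V=0.0000). Price 1.9899; hedge Δ=0.0426, bond B=-2.4277.
  t=1,j=1: stock 232.9000 → up 319.0730 (V=148.8298), down 142.0690 (V=3.3574). Price 89.2458; hedge Δ=0.8219, bond B=-102.1652.
  t=0,j=0: stock 170.0000 → up 232.9000 (V=89.2458), down 103.7000 (V=1.9899). Price 53.5091; hedge Δ=0.6754, bond B=-61.3013.
Each (Δ,B) replicates both successor values, so the strategy is self-financing and V0 is arbitrage-free.

(0,0): Delta=0.6754 Bond=-61.3013
(1,0): Delta=0.0426 Bond=-2.4277
(1,1): Delta=0.8219 Bond=-102.1652
(2,0): Delta=0.0000 Bond=0.0000
(2,1): Delta=0.0525 Bond=-4.0960
(2,2): Delta=1.0000 Bond=-170.2432
V0=53.5091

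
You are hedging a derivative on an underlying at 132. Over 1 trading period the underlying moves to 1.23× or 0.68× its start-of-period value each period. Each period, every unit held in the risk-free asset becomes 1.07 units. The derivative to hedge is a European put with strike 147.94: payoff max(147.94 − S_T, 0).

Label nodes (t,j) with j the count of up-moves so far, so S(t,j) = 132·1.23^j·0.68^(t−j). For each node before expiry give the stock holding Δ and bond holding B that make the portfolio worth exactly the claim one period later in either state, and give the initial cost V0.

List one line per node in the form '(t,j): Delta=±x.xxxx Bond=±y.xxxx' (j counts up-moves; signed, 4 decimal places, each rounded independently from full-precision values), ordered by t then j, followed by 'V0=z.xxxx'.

(0,0): Delta=-0.8014 Bond=121.5997
V0=15.8178

The replicating-portfolio and risk-neutral prices coincide; use p* = (1.07−0.68)/(1.23−0.68) = 0.7091 for the latter.
At expiry t=1: V(1,0)=58.1800, V(1,1)=0.0000
Node (0,0) S=132.0000: V=(p*·0.0000+(1−p*)·58.1800)/1.07=15.8178; Δ=(0.0000−58.1800)/(162.3600−89.7600)=-0.8014; B=V−Δ·S=121.5997
Each (Δ,B) replicates both successor values, so the strategy is self-financing and V0 is arbitrage-free.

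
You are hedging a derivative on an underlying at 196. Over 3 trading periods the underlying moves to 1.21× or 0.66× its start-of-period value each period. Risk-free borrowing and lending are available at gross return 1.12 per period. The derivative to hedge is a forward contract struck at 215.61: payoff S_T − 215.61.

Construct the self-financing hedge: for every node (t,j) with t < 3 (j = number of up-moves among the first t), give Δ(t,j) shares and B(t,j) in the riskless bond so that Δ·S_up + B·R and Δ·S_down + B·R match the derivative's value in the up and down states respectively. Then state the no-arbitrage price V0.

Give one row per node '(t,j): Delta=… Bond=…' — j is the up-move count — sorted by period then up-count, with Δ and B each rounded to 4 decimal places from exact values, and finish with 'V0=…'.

(0,0): Delta=1.0000 Bond=-153.4669
(1,0): Delta=1.0000 Bond=-171.8830
(1,1): Delta=1.0000 Bond=-171.8830
(2,0): Delta=1.0000 Bond=-192.5089
(2,1): Delta=1.0000 Bond=-192.5089
(2,2): Delta=1.0000 Bond=-192.5089
V0=42.5331

Risk-neutral probability p* = (R−d)/(u−d) = (1.12−0.66)/(1.21−0.66) = 0.8364.
At expiry t=3: V(3,0)=-159.2608, V(3,1)=-112.3031, V(3,2)=-26.2140, V(3,3)=131.6160
Node (2,0) S=85.3776: V=(p*·-112.3031+(1−p*)·-159.2608)/1.12=-107.1313; Δ=(-112.3031−-159.2608)/(103.3069−56.3492)=1.0000; B=V−Δ·S=-192.5089
Node (2,1) S=156.5256: V=(p*·-26.2140+(1−p*)·-112.3031)/1.12=-35.9833; Δ=(-26.2140−-112.3031)/(189.3960−103.3069)=1.0000; B=V−Δ·S=-192.5089
Node (2,2) S=286.9636: V=(p*·131.6160+(1−p*)·-26.2140)/1.12=94.4547; Δ=(131.6160−-26.2140)/(347.2260−189.3960)=1.0000; B=V−Δ·S=-192.5089
Node (1,0) S=129.3600: V=(p*·-35.9833+(1−p*)·-107.1313)/1.12=-42.5230; Δ=(-35.9833−-107.1313)/(156.5256−85.3776)=1.0000; B=V−Δ·S=-171.8830
Node (1,1) S=237.1600: V=(p*·94.4547+(1−p*)·-35.9833)/1.12=65.2770; Δ=(94.4547−-35.9833)/(286.9636−156.5256)=1.0000; B=V−Δ·S=-171.8830
Node (0,0) S=196.0000: V=(p*·65.2770+(1−p*)·-42.5230)/1.12=42.5331; Δ=(65.2770−-42.5230)/(237.1600−129.3600)=1.0000; B=V−Δ·S=-153.4669
The time-0 hedge costs 42.5331, which is the no-arbitrage price.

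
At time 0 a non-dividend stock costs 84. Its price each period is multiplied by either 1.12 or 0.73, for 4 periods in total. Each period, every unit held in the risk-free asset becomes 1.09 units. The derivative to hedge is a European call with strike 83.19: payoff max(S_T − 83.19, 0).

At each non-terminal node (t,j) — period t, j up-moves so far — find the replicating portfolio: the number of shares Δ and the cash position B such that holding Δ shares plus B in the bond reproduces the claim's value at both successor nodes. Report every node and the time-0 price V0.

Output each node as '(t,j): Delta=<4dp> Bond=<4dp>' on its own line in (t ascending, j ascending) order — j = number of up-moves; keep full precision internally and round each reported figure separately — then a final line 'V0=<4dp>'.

(0,0): Delta=0.8670 Bond=-47.1249
(1,0): Delta=0.0888 Bond=-3.6456
(1,1): Delta=0.9093 Bond=-55.3429
(2,0): Delta=0.0000 Bond=0.0000
(2,1): Delta=0.0936 Bond=-4.3049
(2,2): Delta=0.9536 Bond=-64.9920
(3,0): Delta=0.0000 Bond=0.0000
(3,1): Delta=0.0000 Bond=0.0000
(3,2): Delta=0.0987 Bond=-5.0834
(3,3): Delta=1.0000 Bond=-76.3211
V0=25.7025

The replicating-portfolio and risk-neutral prices coincide; use p* = (1.09−0.73)/(1.12−0.73) = 0.9231 for the latter.
At expiry t=4: V(4,0)=0.0000, V(4,1)=0.0000, V(4,2)=0.0000, V(4,3)=2.9602, V(4,4)=48.9856
Node (3,0) S=32.6774: V=(p*·0.0000+(1−p*)·0.0000)/1.09=0.0000; Δ=(0.0000−0.0000)/(36.5987−23.8545)=0.0000; B=V−Δ·S=0.0000
Node (3,1) S=50.1352: V=(p*·0.0000+(1−p*)·0.0000)/1.09=0.0000; Δ=(0.0000−0.0000)/(56.1515−36.5987)=0.0000; B=V−Δ·S=0.0000
Node (3,2) S=76.9198: V=(p*·2.9602+(1−p*)·0.0000)/1.09=2.5069; Δ=(2.9602−0.0000)/(86.1502−56.1515)=0.0987; B=V−Δ·S=-5.0834
Node (3,3) S=118.0140: V=(p*·48.9856+(1−p*)·2.9602)/1.09=41.6929; Δ=(48.9856−2.9602)/(132.1756−86.1502)=1.0000; B=V−Δ·S=-76.3211
Node (2,0) S=44.7636: V=(p*·0.0000+(1−p*)·0.0000)/1.09=0.0000; Δ=(0.0000−0.0000)/(50.1352−32.6774)=0.0000; B=V−Δ·S=0.0000
Node (2,1) S=68.6784: V=(p*·2.5069+(1−p*)·0.0000)/1.09=2.1230; Δ=(2.5069−0.0000)/(76.9198−50.1352)=0.0936; B=V−Δ·S=-4.3049
Node (2,2) S=105.3696: V=(p*·41.6929+(1−p*)·2.5069)/1.09=35.4849; Δ=(41.6929−2.5069)/(118.0140−76.9198)=0.9536; B=V−Δ·S=-64.9920
Node (1,0) S=61.3200: V=(p*·2.1230+(1−p*)·0.0000)/1.09=1.7978; Δ=(2.1230−0.0000)/(68.6784−44.7636)=0.0888; B=V−Δ·S=-3.6456
Node (1,1) S=94.0800: V=(p*·35.4849+(1−p*)·2.1230)/1.09=30.2006; Δ=(35.4849−2.1230)/(105.3696−68.6784)=0.9093; B=V−Δ·S=-55.3429
Node (0,0) S=84.0000: V=(p*·30.2006+(1−p*)·1.7978)/1.09=25.7025; Δ=(30.2006−1.7978)/(94.0800−61.3200)=0.8670; B=V−Δ·S=-47.1249
Self-financing check: at every node Δ·S+B equals the discounted successor values.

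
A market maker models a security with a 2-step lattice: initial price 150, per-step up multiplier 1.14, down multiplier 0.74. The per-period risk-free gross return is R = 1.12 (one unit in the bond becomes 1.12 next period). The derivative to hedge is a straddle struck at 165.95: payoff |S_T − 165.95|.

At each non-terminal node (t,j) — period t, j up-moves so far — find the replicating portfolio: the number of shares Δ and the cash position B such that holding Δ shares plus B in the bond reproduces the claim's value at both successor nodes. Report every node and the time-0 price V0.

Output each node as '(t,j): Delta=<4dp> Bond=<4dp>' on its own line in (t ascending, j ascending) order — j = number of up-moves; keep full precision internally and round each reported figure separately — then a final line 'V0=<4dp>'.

Risk-neutral probability p* = (R−d)/(u−d) = (1.12−0.74)/(1.14−0.74) = 0.9500.
Terminal values V(2,·): V(2,0)=83.8100, V(2,1)=39.4100, V(2,2)=28.9900
Node (1,0) S=111.0000: V=(p*·39.4100+(1−p*)·83.8100)/1.12=37.1696; Δ=(39.4100−83.8100)/(126.5400−82.1400)=-1.0000; B=V−Δ·S=148.1696
Node (1,1) S=171.0000: V=(p*·28.9900+(1−p*)·39.4100)/1.12=26.3491; Δ=(28.9900−39.4100)/(194.9400−126.5400)=-0.1523; B=V−Δ·S=52.3991
Node (0,0) S=150.0000: V=(p*·26.3491+(1−p*)·37.1696)/1.12=24.0090; Δ=(26.3491−37.1696)/(171.0000−111.0000)=-0.1803; B=V−Δ·S=51.0604
Each (Δ,B) replicates both successor values, so the strategy is self-financing and V0 is arbitrage-free.

(0,0): Delta=-0.1803 Bond=51.0604
(1,0): Delta=-1.0000 Bond=148.1696
(1,1): Delta=-0.1523 Bond=52.3991
V0=24.0090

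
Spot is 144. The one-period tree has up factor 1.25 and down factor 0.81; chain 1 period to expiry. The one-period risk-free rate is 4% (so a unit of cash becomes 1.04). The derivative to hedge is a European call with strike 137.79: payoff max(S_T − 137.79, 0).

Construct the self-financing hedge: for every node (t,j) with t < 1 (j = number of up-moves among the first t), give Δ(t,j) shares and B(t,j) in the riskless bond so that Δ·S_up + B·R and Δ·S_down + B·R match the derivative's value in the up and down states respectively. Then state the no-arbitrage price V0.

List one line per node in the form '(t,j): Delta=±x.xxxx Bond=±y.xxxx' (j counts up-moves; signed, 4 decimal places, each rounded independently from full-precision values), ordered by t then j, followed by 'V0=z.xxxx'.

No-arbitrage ⇒ martingale measure with p* = (R−d)/(u−d) = 0.5227.
Terminal payoffs: V(1,0)=0.0000, V(1,1)=42.2100
Node (0,0) S=144.0000: V=(p*·42.2100+(1−p*)·0.0000)/1.04=21.2157; Δ=(42.2100−0.0000)/(180.0000−116.6400)=0.6662; B=V−Δ·S=-74.7161
Each (Δ,B) replicates both successor values, so the strategy is self-financing and V0 is arbitrage-free.

(0,0): Delta=0.6662 Bond=-74.7161
V0=21.2157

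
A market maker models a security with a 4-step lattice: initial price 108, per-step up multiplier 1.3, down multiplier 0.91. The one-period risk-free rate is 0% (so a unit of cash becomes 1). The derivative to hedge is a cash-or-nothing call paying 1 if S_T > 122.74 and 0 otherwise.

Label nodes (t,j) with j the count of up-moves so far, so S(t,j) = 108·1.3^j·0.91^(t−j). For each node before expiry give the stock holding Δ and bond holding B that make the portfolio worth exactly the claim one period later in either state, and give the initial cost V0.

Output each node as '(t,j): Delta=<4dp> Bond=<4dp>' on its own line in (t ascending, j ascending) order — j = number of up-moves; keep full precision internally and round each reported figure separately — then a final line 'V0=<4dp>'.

(0,0): Delta=0.0097 Bond=-0.8207
(1,0): Delta=0.0093 Bond=-0.7751
(1,1): Delta=0.0108 Bond=-0.9724
(2,0): Delta=0.0066 Bond=-0.5385
(2,1): Delta=0.0154 Bond=-1.5641
(2,2): Delta=0.0000 Bond=1.0000
(3,0): Delta=0.0000 Bond=0.0000
(3,1): Delta=0.0221 Bond=-2.3333
(3,2): Delta=0.0000 Bond=1.0000
(3,3): Delta=0.0000 Bond=1.0000
V0=0.2297

Since d<R<u, set p* = (R−d)/(u−d) = 0.2308; price each node as the discounted p*-expectation of its children.
Terminal values V(4,·): V(4,0)=0.0000, V(4,1)=0.0000, V(4,2)=1.0000, V(4,3)=1.0000, V(4,4)=1.0000
Node (3,0) S=81.3857: V=(p*·0.0000+(1−p*)·0.0000)/1=0.0000; Δ=(0.0000−0.0000)/(105.8014−74.0610)=0.0000; B=V−Δ·S=0.0000
Node (3,1) S=116.2652: V=(p*·1.0000+(1−p*)·0.0000)/1=0.2308; Δ=(1.0000−0.0000)/(151.1448−105.8014)=0.0221; B=V−Δ·S=-2.3333
Node (3,2) S=166.0932: V=(p*·1.0000+(1−p*)·1.0000)/1=1.0000; Δ=(1.0000−1.0000)/(215.9212−151.1448)=0.0000; B=V−Δ·S=1.0000
Node (3,3) S=237.2760: V=(p*·1.0000+(1−p*)·1.0000)/1=1.0000; Δ=(1.0000−1.0000)/(308.4588−215.9212)=0.0000; B=V−Δ·S=1.0000
Node (2,0) S=89.4348: V=(p*·0.2308+(1−p*)·0.0000)/1=0.0533; Δ=(0.2308−0.0000)/(116.2652−81.3857)=0.0066; B=V−Δ·S=-0.5385
Node (2,1) S=127.7640: V=(p*·1.0000+(1−p*)·0.2308)/1=0.4083; Δ=(1.0000−0.2308)/(166.0932−116.2652)=0.0154; B=V−Δ·S=-1.5641
Node (2,2) S=182.5200: V=(p*·1.0000+(1−p*)·1.0000)/1=1.0000; Δ=(1.0000−1.0000)/(237.2760−166.0932)=0.0000; B=V−Δ·S=1.0000
Node (1,0) S=98.2800: V=(p*·0.4083+(1−p*)·0.0533)/1=0.1352; Δ=(0.4083−0.0533)/(127.7640−89.4348)=0.0093; B=V−Δ·S=-0.7751
Node (1,1) S=140.4000: V=(p*·1.0000+(1−p*)·0.4083)/1=0.5448; Δ=(1.0000−0.4083)/(182.5200−127.7640)=0.0108; B=V−Δ·S=-0.9724
Node (0,0) S=108.0000: V=(p*·0.5448+(1−p*)·0.1352)/1=0.2297; Δ=(0.5448−0.1352)/(140.4000−98.2800)=0.0097; B=V−Δ·S=-0.8207
Each (Δ,B) replicates both successor values, so the strategy is self-financing and V0 is arbitrage-free.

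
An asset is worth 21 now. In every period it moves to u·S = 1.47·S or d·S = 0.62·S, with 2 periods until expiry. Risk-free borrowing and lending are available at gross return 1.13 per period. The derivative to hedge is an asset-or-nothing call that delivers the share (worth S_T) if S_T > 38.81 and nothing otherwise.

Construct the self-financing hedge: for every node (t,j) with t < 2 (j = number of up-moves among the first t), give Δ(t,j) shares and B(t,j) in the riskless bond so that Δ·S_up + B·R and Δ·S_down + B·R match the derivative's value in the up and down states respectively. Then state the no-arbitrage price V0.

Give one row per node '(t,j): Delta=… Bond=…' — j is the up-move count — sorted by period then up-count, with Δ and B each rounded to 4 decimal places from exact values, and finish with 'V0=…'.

(0,0): Delta=1.3499 Bond=-15.5532
(1,0): Delta=0.0000 Bond=0.0000
(1,1): Delta=1.7294 Bond=-29.2920
V0=12.7938

Risk-neutral probability p* = (R−d)/(u−d) = (1.13−0.62)/(1.47−0.62) = 0.6000.
Terminal payoffs: V(2,0)=0.0000, V(2,1)=0.0000, V(2,2)=45.3789
  t=1,j=0: stock 13.0200 → up 19.1394 (V=0.0000), down 8.0724 (V=0.0000). Price 0.0000; hedge Δ=0.0000, bond B=0.0000.
  t=1,j=1: stock 30.8700 → up 45.3789 (V=45.3789), down 19.1394 (V=0.0000). Price 24.0950; hedge Δ=1.7294, bond B=-29.2920.
  t=0,j=0: stock 21.0000 → up 30.8700 (V=24.0950), down 13.0200 (V=0.0000). Price 12.7938; hedge Δ=1.3499, bond B=-15.5532.
Root portfolio cost Δ·21+B reproduces V0=12.7938.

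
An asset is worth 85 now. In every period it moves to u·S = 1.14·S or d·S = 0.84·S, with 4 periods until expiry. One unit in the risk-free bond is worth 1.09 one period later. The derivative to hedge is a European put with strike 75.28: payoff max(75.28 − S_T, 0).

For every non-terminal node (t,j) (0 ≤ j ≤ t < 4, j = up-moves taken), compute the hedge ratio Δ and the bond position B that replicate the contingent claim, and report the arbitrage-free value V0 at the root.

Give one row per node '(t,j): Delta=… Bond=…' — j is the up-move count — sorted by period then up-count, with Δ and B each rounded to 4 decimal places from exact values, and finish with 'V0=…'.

(0,0): Delta=-0.0396 Bond=3.5833
(1,0): Delta=-0.2113 Bond=16.1615
(1,1): Delta=-0.0144 Bond=1.4547
(2,0): Delta=-0.8868 Bond=58.1282
(2,1): Delta=-0.1118 Bond=9.5136
(2,2): Delta=0.0000 Bond=0.0000
(3,0): Delta=-1.0000 Bond=69.0642
(3,1): Delta=-0.8701 Bond=62.2188
(3,2): Delta=0.0000 Bond=0.0000
(3,3): Delta=0.0000 Bond=0.0000
V0=0.2131

Risk-neutral probability p* = (R−d)/(u−d) = (1.09−0.84)/(1.14−0.84) = 0.8333.
Terminal values V(4,·): V(4,0)=32.9609, V(4,1)=17.8470, V(4,2)=0.0000, V(4,3)=0.0000, V(4,4)=0.0000
Node (3,0) S=50.3798: V=(p*·17.8470+(1−p*)·32.9609)/1.09=18.6844; Δ=(17.8470−32.9609)/(57.4330−42.3191)=-1.0000; B=V−Δ·S=69.0642
Node (3,1) S=68.3726: V=(p*·0.0000+(1−p*)·17.8470)/1.09=2.7289; Δ=(0.0000−17.8470)/(77.9448−57.4330)=-0.8701; B=V−Δ·S=62.2188
Node (3,2) S=92.7914: V=(p*·0.0000+(1−p*)·0.0000)/1.09=0.0000; Δ=(0.0000−0.0000)/(105.7822−77.9448)=0.0000; B=V−Δ·S=0.0000
Node (3,3) S=125.9312: V=(p*·0.0000+(1−p*)·0.0000)/1.09=0.0000; Δ=(0.0000−0.0000)/(143.5616−105.7822)=0.0000; B=V−Δ·S=0.0000
Node (2,0) S=59.9760: V=(p*·2.7289+(1−p*)·18.6844)/1.09=4.9433; Δ=(2.7289−18.6844)/(68.3726−50.3798)=-0.8868; B=V−Δ·S=58.1282
Node (2,1) S=81.3960: V=(p*·0.0000+(1−p*)·2.7289)/1.09=0.4173; Δ=(0.0000−2.7289)/(92.7914−68.3726)=-0.1118; B=V−Δ·S=9.5136
Node (2,2) S=110.4660: V=(p*·0.0000+(1−p*)·0.0000)/1.09=0.0000; Δ=(0.0000−0.0000)/(125.9312−92.7914)=0.0000; B=V−Δ·S=0.0000
Node (1,0) S=71.4000: V=(p*·0.4173+(1−p*)·4.9433)/1.09=1.0749; Δ=(0.4173−4.9433)/(81.3960−59.9760)=-0.2113; B=V−Δ·S=16.1615
Node (1,1) S=96.9000: V=(p*·0.0000+(1−p*)·0.4173)/1.09=0.0638; Δ=(0.0000−0.4173)/(110.4660−81.3960)=-0.0144; B=V−Δ·S=1.4547
Node (0,0) S=85.0000: V=(p*·0.0638+(1−p*)·1.0749)/1.09=0.2131; Δ=(0.0638−1.0749)/(96.9000−71.4000)=-0.0396; B=V−Δ·S=3.5833
Each (Δ,B) replicates both successor values, so the strategy is self-financing and V0 is arbitrage-free.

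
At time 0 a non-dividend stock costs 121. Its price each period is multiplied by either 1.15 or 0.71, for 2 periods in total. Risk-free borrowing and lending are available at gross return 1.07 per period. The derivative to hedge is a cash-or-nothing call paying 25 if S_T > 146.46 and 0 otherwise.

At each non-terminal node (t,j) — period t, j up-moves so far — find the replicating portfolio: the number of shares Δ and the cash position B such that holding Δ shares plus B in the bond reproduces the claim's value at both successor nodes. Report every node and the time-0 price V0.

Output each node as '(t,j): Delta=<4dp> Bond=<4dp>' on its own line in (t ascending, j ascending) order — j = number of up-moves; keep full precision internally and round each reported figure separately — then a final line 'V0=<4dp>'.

Risk-neutral probability p* = (R−d)/(u−d) = (1.07−0.71)/(1.15−0.71) = 0.8182.
Terminal payoffs: V(2,0)=0.0000, V(2,1)=0.0000, V(2,2)=25.0000
  t=1,j=0: stock 85.9100 → up 98.7965 (V=0.0000), down 60.9961 (V=0.0000). Price 0.0000; hedge Δ=0.0000, bond B=0.0000.
  t=1,j=1: stock 139.1500 → up 160.0225 (V=25.0000), down 98.7965 (V=0.0000). Price 19.1164; hedge Δ=0.4083, bond B=-37.7018.
  t=0,j=0: stock 121.0000 → up 139.1500 (V=19.1164), down 85.9100 (V=0.0000). Price 14.6175; hedge Δ=0.3591, bond B=-28.8289.
Check: Δ(0,0)·S0 + B(0,0) = 14.6175 = V0.

(0,0): Delta=0.3591 Bond=-28.8289
(1,0): Delta=0.0000 Bond=0.0000
(1,1): Delta=0.4083 Bond=-37.7018
V0=14.6175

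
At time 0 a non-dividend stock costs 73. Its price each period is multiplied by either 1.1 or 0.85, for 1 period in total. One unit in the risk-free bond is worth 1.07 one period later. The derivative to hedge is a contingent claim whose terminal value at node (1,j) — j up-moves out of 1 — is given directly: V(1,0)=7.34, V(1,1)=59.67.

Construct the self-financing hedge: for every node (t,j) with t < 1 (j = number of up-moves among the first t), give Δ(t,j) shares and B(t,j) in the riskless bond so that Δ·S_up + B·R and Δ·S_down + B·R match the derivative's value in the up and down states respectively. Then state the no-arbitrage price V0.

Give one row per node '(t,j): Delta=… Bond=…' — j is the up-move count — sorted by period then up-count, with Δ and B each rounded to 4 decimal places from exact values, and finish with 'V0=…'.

Under the risk-neutral measure, an up-move has probability p* = (R−d)/(u−d) = 0.8800 and values discount at R = 1.07.
Payoff layer (t=1): V(1,0)=7.3400, V(1,1)=59.6700
(0,0): S=73.0000. Δ = (V_up−V_dn)/(S_up−S_dn) = (59.6700−7.3400)/(80.3000−62.0500) = 2.8674. V = [p*·59.6700 + (1−p*)·7.3400]/1.07 = 49.8976. B = V − Δ·S = -159.4224.
The time-0 hedge costs 49.8976, which is the no-arbitrage price.

(0,0): Delta=2.8674 Bond=-159.4224
V0=49.8976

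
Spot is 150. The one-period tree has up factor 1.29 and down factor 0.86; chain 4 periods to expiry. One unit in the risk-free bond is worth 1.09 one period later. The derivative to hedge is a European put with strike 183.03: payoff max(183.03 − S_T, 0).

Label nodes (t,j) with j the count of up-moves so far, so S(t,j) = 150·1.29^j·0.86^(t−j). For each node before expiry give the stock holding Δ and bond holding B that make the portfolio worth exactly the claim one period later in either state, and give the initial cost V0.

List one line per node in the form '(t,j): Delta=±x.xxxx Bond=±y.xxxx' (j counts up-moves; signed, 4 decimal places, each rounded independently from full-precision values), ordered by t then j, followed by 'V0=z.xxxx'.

Under the risk-neutral measure, an up-move has probability p* = (R−d)/(u−d) = 0.5349 and values discount at R = 1.09.
Terminal payoffs: V(4,0)=100.9788, V(4,1)=59.9532, V(4,2)=0.0000, V(4,3)=0.0000, V(4,4)=0.0000
  t=3,j=0: stock 95.4084 → up 123.0768 (V=59.9532), down 82.0512 (V=100.9788). Price 72.5090; hedge Δ=-1.0000, bond B=167.9174.
  t=3,j=1: stock 143.1126 → up 184.6153 (V=0.0000), down 123.0768 (V=59.9532). Price 25.5827; hedge Δ=-0.9742, bond B=165.0087.
  t=3,j=2: stock 214.6689 → up 276.9229 (V=0.0000), down 184.6153 (V=0.0000). Price 0.0000; hedge Δ=0.0000, bond B=0.0000.
  t=3,j=3: stock 322.0034 → up 415.3843 (V=0.0000), down 276.9229 (V=0.0000). Price 0.0000; hedge Δ=0.0000, bond B=0.0000.
  t=2,j=0: stock 110.9400 → up 143.1126 (V=25.5827), down 95.4084 (V=72.5090). Price 43.4944; hedge Δ=-0.9837, bond B=152.6253.
  t=2,j=1: stock 166.4100 → up 214.6689 (V=0.0000), down 143.1126 (V=25.5827). Price 10.9165; hedge Δ=-0.3575, bond B=70.4112.
  t=2,j=2: stock 249.6150 → up 322.0034 (V=0.0000), down 214.6689 (V=0.0000). Price 0.0000; hedge Δ=0.0000, bond B=0.0000.
  t=1,j=0: stock 129.0000 → up 166.4100 (V=10.9165), down 110.9400 (V=43.4944). Price 23.9165; hedge Δ=-0.5873, bond B=99.6792.
  t=1,j=1: stock 193.5000 → up 249.6150 (V=0.0000), down 166.4100 (V=10.9165). Price 4.6582; hedge Δ=-0.1312, bond B=30.0453.
  t=0,j=0: stock 150.0000 → up 193.5000 (V=4.6582), down 129.0000 (V=23.9165). Price 12.4913; hedge Δ=-0.2986, bond B=57.2781.
Each (Δ,B) replicates both successor values, so the strategy is self-financing and V0 is arbitrage-free.

(0,0): Delta=-0.2986 Bond=57.2781
(1,0): Delta=-0.5873 Bond=99.6792
(1,1): Delta=-0.1312 Bond=30.0453
(2,0): Delta=-0.9837 Bond=152.6253
(2,1): Delta=-0.3575 Bond=70.4112
(2,2): Delta=0.0000 Bond=0.0000
(3,0): Delta=-1.0000 Bond=167.9174
(3,1): Delta=-0.9742 Bond=165.0087
(3,2): Delta=0.0000 Bond=0.0000
(3,3): Delta=0.0000 Bond=0.0000
V0=12.4913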